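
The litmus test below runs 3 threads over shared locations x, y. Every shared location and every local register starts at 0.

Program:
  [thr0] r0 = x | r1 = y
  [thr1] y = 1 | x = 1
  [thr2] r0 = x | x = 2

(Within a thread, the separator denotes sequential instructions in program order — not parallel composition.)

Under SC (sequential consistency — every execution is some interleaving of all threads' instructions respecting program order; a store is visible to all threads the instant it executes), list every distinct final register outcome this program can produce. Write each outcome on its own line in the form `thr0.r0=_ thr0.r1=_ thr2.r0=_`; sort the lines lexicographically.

thr0.r0=0 thr0.r1=0 thr2.r0=0
thr0.r0=0 thr0.r1=0 thr2.r0=1
thr0.r0=0 thr0.r1=1 thr2.r0=0
thr0.r0=0 thr0.r1=1 thr2.r0=1
thr0.r0=1 thr0.r1=1 thr2.r0=0
thr0.r0=1 thr0.r1=1 thr2.r0=1
thr0.r0=2 thr0.r1=0 thr2.r0=0
thr0.r0=2 thr0.r1=1 thr2.r0=0
thr0.r0=2 thr0.r1=1 thr2.r0=1

outcome vector order: (thr0.r0,thr0.r1,thr2.r0)
|SC outcomes| = 9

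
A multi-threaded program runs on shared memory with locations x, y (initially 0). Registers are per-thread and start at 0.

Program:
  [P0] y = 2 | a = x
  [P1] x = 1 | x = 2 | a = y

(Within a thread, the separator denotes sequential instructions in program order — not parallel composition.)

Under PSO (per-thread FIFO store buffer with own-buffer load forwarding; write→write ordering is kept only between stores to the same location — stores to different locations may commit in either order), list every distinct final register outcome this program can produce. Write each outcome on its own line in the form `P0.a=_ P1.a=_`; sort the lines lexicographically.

outcome vector order: (P0.a,P1.a)
|PSO outcomes| = 6

P0.a=0 P1.a=0
P0.a=0 P1.a=2
P0.a=1 P1.a=0
P0.a=1 P1.a=2
P0.a=2 P1.a=0
P0.a=2 P1.a=2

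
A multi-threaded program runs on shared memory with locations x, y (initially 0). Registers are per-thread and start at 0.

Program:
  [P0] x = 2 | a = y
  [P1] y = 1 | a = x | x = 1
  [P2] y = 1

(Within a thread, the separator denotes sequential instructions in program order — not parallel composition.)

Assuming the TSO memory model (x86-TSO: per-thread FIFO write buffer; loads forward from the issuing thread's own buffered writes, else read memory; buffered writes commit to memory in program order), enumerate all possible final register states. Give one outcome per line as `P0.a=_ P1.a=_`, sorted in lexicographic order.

P0.a=0 P1.a=0
P0.a=0 P1.a=2
P0.a=1 P1.a=0
P0.a=1 P1.a=2

outcome vector order: (P0.a,P1.a)
|TSO outcomes| = 4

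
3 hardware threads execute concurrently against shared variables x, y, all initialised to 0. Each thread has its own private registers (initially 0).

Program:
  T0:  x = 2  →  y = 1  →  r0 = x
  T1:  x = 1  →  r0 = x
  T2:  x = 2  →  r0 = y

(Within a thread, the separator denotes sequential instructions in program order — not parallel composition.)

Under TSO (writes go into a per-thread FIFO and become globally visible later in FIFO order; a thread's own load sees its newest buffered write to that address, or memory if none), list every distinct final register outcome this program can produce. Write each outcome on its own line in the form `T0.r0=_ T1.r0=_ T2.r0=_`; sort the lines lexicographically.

outcome vector order: (T0.r0,T1.r0,T2.r0)
|TSO outcomes| = 8

T0.r0=1 T1.r0=1 T2.r0=0
T0.r0=1 T1.r0=1 T2.r0=1
T0.r0=1 T1.r0=2 T2.r0=0
T0.r0=1 T1.r0=2 T2.r0=1
T0.r0=2 T1.r0=1 T2.r0=0
T0.r0=2 T1.r0=1 T2.r0=1
T0.r0=2 T1.r0=2 T2.r0=0
T0.r0=2 T1.r0=2 T2.r0=1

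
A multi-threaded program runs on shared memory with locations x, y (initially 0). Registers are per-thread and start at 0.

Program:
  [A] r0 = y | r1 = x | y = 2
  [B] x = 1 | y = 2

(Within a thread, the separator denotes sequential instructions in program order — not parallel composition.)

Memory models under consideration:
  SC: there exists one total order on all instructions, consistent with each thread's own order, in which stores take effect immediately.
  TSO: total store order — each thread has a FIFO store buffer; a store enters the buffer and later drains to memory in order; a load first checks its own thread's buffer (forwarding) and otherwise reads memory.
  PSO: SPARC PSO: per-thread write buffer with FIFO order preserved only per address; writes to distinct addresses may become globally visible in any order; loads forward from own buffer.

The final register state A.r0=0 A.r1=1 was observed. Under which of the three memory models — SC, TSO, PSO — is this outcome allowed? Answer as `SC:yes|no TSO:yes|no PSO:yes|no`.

SC:yes TSO:yes PSO:yes

outcome vector order: (A.r0,A.r1)
SC (3): <0 0>; <0 1>; <2 1>
TSO (3): <0 0>; <0 1>; <2 1>
PSO (4): <0 0>; <0 1>; <2 0>; <2 1>
target <0 1> ∈ {SC,TSO,PSO}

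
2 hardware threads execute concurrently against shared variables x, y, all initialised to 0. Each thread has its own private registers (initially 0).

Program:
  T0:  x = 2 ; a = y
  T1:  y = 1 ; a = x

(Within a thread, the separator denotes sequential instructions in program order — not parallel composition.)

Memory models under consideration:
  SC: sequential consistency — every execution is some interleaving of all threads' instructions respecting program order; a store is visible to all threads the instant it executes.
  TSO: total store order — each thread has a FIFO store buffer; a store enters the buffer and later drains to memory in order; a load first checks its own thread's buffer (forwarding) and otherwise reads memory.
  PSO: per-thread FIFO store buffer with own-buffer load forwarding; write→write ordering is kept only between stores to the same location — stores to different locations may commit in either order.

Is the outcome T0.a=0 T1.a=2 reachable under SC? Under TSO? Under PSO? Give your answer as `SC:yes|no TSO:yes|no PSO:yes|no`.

SC:yes TSO:yes PSO:yes

outcome vector order: (T0.a,T1.a)
SC (3): 02; 10; 12
TSO (4): 00; 02; 10; 12
PSO (4): 00; 02; 10; 12
target 02 ∈ {SC,TSO,PSO}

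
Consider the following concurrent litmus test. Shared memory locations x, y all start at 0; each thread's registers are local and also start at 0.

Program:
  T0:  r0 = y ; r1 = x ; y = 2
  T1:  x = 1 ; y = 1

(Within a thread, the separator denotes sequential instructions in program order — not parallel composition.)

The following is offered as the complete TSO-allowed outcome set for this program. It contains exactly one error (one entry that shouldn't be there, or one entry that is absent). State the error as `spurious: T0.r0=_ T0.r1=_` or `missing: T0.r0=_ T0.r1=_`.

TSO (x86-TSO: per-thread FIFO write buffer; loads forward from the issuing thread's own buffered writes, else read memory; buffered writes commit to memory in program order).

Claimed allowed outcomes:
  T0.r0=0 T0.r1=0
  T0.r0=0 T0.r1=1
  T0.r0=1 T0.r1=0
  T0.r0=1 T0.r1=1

spurious: T0.r0=1 T0.r1=0

outcome vector order: (T0.r0,T0.r1)
TSO (3): <0 0>, <0 1>, <1 1>
claimed∖TSO = {<1 0>}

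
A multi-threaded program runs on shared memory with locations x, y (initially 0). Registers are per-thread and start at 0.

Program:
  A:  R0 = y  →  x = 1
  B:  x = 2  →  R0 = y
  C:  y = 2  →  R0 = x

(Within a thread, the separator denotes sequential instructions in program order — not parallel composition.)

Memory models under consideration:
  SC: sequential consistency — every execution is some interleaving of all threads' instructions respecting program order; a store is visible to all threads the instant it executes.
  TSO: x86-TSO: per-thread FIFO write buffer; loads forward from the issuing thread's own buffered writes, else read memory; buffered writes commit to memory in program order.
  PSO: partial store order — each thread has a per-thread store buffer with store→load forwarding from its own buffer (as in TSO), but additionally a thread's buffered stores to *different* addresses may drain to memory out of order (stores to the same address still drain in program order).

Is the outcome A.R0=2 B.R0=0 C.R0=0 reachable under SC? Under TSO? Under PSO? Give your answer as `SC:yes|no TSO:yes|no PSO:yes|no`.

SC:no TSO:yes PSO:yes

outcome vector order: (A.R0,B.R0,C.R0)
[SC] allowed = {001 002 020 021 022 201 202 220 221 222}
[TSO] allowed = {000 001 002 020 021 022 200 201 202 220 221 222}
[PSO] allowed = {000 001 002 020 021 022 200 201 202 220 221 222}
target 200 ∈ {TSO,PSO}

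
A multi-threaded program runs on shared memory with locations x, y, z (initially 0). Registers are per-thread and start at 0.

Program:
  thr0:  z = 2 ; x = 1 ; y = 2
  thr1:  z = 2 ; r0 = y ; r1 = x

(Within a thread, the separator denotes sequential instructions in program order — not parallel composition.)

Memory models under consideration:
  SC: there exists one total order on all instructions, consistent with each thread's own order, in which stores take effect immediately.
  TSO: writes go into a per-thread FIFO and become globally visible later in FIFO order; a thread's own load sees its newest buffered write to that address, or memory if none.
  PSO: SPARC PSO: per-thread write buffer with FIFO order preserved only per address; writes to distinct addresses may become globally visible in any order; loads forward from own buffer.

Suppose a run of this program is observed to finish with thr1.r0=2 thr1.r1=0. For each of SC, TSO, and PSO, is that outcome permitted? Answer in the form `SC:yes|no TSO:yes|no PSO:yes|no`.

outcome vector order: (thr1.r0,thr1.r1)
[SC] allowed = {0/0; 0/1; 2/1}
[TSO] allowed = {0/0; 0/1; 2/1}
[PSO] allowed = {0/0; 0/1; 2/0; 2/1}
target 2/0 ∈ {PSO}

SC:no TSO:no PSO:yes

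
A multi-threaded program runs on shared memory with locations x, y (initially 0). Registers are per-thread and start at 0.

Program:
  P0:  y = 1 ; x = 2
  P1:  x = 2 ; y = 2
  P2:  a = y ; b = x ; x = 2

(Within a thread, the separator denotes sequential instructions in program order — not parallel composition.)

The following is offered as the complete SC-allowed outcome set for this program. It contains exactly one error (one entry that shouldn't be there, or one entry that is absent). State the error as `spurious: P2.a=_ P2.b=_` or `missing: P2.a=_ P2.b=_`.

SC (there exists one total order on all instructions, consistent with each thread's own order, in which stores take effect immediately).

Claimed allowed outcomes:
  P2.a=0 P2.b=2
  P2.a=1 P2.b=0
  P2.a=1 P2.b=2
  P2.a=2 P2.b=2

missing: P2.a=0 P2.b=0

outcome vector order: (P2.a,P2.b)
[SC] allowed = {(0,0) (0,2) (1,0) (1,2) (2,2)}
SC∖claimed = {(0,0)}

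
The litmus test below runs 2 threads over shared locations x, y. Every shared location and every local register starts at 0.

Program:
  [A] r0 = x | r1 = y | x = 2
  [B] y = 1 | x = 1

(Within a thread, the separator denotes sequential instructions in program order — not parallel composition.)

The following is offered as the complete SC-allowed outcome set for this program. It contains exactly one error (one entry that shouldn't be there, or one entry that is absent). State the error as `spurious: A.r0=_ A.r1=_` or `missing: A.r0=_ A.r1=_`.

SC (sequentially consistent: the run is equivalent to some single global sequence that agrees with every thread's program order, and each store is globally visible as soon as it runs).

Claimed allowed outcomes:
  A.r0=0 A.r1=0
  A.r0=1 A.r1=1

outcome vector order: (A.r0,A.r1)
under SC → 00 01 11
SC∖claimed = {01}

missing: A.r0=0 A.r1=1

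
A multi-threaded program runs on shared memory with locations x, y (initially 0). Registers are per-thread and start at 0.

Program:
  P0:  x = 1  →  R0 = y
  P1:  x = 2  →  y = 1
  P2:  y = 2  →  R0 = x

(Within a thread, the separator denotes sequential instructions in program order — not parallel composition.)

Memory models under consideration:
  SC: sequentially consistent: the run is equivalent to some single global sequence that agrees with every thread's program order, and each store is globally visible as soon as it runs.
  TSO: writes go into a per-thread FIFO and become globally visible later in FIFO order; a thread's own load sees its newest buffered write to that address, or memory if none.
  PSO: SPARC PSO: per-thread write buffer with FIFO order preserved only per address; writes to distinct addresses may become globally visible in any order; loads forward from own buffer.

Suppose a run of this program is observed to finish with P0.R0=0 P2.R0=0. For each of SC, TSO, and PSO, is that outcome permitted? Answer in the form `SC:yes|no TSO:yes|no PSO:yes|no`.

outcome vector order: (P0.R0,P2.R0)
SC: 8 outcomes — {(0,1) (0,2) (1,0) (1,1) (1,2) (2,0) (2,1) (2,2)}
TSO: 9 outcomes — {(0,0) (0,1) (0,2) (1,0) (1,1) (1,2) (2,0) (2,1) (2,2)}
PSO: 9 outcomes — {(0,0) (0,1) (0,2) (1,0) (1,1) (1,2) (2,0) (2,1) (2,2)}
target (0,0) ∈ {TSO,PSO}

SC:no TSO:yes PSO:yes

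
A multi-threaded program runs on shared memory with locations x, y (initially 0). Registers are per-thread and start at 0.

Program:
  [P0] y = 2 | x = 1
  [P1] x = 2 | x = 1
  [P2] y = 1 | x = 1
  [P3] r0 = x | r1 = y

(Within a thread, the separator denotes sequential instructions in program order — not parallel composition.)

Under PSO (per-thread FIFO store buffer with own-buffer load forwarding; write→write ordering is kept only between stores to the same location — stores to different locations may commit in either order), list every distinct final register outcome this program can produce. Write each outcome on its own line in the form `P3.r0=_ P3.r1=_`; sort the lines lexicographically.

outcome vector order: (P3.r0,P3.r1)
|PSO outcomes| = 9

P3.r0=0 P3.r1=0
P3.r0=0 P3.r1=1
P3.r0=0 P3.r1=2
P3.r0=1 P3.r1=0
P3.r0=1 P3.r1=1
P3.r0=1 P3.r1=2
P3.r0=2 P3.r1=0
P3.r0=2 P3.r1=1
P3.r0=2 P3.r1=2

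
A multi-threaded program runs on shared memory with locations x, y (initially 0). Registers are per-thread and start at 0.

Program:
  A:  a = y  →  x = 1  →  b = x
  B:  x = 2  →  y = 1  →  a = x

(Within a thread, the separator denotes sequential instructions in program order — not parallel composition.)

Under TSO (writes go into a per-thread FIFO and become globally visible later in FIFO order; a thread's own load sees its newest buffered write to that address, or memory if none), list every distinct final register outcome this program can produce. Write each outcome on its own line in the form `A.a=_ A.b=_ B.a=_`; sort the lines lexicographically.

outcome vector order: (A.a,A.b,B.a)
|TSO outcomes| = 5

A.a=0 A.b=1 B.a=1
A.a=0 A.b=1 B.a=2
A.a=0 A.b=2 B.a=2
A.a=1 A.b=1 B.a=1
A.a=1 A.b=1 B.a=2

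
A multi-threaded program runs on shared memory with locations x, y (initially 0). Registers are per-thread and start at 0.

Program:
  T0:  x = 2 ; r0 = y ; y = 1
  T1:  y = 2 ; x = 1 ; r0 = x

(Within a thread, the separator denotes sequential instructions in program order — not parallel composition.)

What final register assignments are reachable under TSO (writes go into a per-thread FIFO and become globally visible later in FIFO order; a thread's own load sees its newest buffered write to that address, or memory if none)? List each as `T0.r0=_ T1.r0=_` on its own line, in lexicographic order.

outcome vector order: (T0.r0,T1.r0)
|TSO outcomes| = 4

T0.r0=0 T1.r0=1
T0.r0=0 T1.r0=2
T0.r0=2 T1.r0=1
T0.r0=2 T1.r0=2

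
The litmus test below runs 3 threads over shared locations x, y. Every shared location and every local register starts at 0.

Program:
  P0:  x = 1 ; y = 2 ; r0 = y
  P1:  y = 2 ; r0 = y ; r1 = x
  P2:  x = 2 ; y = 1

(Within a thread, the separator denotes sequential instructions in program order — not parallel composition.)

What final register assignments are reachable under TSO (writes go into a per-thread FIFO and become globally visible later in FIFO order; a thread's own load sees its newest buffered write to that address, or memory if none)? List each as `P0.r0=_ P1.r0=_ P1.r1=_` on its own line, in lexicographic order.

outcome vector order: (P0.r0,P1.r0,P1.r1)
|TSO outcomes| = 10

P0.r0=1 P1.r0=1 P1.r1=1
P0.r0=1 P1.r0=1 P1.r1=2
P0.r0=1 P1.r0=2 P1.r1=0
P0.r0=1 P1.r0=2 P1.r1=1
P0.r0=1 P1.r0=2 P1.r1=2
P0.r0=2 P1.r0=1 P1.r1=1
P0.r0=2 P1.r0=1 P1.r1=2
P0.r0=2 P1.r0=2 P1.r1=0
P0.r0=2 P1.r0=2 P1.r1=1
P0.r0=2 P1.r0=2 P1.r1=2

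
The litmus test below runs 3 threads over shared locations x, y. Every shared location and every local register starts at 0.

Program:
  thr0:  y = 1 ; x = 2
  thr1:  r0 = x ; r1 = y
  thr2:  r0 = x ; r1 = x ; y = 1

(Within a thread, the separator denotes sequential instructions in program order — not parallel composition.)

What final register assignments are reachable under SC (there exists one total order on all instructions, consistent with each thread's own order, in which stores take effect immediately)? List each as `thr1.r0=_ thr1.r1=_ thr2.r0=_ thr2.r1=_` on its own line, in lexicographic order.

outcome vector order: (thr1.r0,thr1.r1,thr2.r0,thr2.r1)
|SC outcomes| = 9

thr1.r0=0 thr1.r1=0 thr2.r0=0 thr2.r1=0
thr1.r0=0 thr1.r1=0 thr2.r0=0 thr2.r1=2
thr1.r0=0 thr1.r1=0 thr2.r0=2 thr2.r1=2
thr1.r0=0 thr1.r1=1 thr2.r0=0 thr2.r1=0
thr1.r0=0 thr1.r1=1 thr2.r0=0 thr2.r1=2
thr1.r0=0 thr1.r1=1 thr2.r0=2 thr2.r1=2
thr1.r0=2 thr1.r1=1 thr2.r0=0 thr2.r1=0
thr1.r0=2 thr1.r1=1 thr2.r0=0 thr2.r1=2
thr1.r0=2 thr1.r1=1 thr2.r0=2 thr2.r1=2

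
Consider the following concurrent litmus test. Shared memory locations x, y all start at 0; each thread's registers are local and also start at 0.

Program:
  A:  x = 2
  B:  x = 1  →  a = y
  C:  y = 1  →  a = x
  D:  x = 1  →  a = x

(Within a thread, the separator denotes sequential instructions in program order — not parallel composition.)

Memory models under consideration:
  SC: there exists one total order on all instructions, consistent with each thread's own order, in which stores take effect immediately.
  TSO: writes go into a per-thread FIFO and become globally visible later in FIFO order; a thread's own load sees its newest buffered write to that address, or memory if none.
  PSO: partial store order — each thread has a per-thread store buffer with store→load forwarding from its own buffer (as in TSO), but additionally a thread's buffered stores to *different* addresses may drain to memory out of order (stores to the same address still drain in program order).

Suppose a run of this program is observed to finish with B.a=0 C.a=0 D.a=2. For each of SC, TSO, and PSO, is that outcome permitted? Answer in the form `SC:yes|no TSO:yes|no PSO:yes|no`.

SC:no TSO:yes PSO:yes

outcome vector order: (B.a,C.a,D.a)
SC: 10 outcomes — {<0 1 1>, <0 1 2>, <0 2 1>, <0 2 2>, <1 0 1>, <1 0 2>, <1 1 1>, <1 1 2>, <1 2 1>, <1 2 2>}
TSO: 12 outcomes — {<0 0 1>, <0 0 2>, <0 1 1>, <0 1 2>, <0 2 1>, <0 2 2>, <1 0 1>, <1 0 2>, <1 1 1>, <1 1 2>, <1 2 1>, <1 2 2>}
PSO: 12 outcomes — {<0 0 1>, <0 0 2>, <0 1 1>, <0 1 2>, <0 2 1>, <0 2 2>, <1 0 1>, <1 0 2>, <1 1 1>, <1 1 2>, <1 2 1>, <1 2 2>}
target <0 0 2> ∈ {TSO,PSO}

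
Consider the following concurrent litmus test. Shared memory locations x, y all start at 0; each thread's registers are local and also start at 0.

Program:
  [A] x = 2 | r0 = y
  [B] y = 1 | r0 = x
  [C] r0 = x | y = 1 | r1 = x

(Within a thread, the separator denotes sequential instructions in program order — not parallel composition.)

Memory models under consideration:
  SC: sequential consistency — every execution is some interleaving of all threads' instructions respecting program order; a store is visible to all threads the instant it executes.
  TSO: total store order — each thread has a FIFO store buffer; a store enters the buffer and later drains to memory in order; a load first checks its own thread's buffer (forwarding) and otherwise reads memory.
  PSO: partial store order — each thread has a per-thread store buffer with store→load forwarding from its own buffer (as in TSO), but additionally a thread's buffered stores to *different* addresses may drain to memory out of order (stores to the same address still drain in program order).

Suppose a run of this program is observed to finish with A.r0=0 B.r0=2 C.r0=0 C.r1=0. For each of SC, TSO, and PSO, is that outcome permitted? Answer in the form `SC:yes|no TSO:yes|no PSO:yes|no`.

outcome vector order: (A.r0,B.r0,C.r0,C.r1)
SC: 8 outcomes — {<0 2 0 2> <0 2 2 2> <1 0 0 0> <1 0 0 2> <1 0 2 2> <1 2 0 0> <1 2 0 2> <1 2 2 2>}
TSO: 12 outcomes — {<0 0 0 0> <0 0 0 2> <0 0 2 2> <0 2 0 0> <0 2 0 2> <0 2 2 2> <1 0 0 0> <1 0 0 2> <1 0 2 2> <1 2 0 0> <1 2 0 2> <1 2 2 2>}
PSO: 12 outcomes — {<0 0 0 0> <0 0 0 2> <0 0 2 2> <0 2 0 0> <0 2 0 2> <0 2 2 2> <1 0 0 0> <1 0 0 2> <1 0 2 2> <1 2 0 0> <1 2 0 2> <1 2 2 2>}
target <0 2 0 0> ∈ {TSO,PSO}

SC:no TSO:yes PSO:yes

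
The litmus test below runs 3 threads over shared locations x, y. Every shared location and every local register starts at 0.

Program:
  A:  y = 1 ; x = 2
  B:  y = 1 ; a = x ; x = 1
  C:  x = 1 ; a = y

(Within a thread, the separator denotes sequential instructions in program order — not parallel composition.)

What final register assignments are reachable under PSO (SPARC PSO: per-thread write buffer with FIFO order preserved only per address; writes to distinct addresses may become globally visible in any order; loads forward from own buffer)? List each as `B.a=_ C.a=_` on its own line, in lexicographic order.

outcome vector order: (B.a,C.a)
|PSO outcomes| = 6

B.a=0 C.a=0
B.a=0 C.a=1
B.a=1 C.a=0
B.a=1 C.a=1
B.a=2 C.a=0
B.a=2 C.a=1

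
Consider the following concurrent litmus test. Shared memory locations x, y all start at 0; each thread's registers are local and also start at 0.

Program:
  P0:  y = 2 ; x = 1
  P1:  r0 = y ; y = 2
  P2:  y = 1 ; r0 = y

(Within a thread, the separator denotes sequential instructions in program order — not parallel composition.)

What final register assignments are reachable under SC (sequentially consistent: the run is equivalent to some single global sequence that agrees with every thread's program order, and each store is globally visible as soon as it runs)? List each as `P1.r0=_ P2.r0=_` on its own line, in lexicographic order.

outcome vector order: (P1.r0,P2.r0)
|SC outcomes| = 6

P1.r0=0 P2.r0=1
P1.r0=0 P2.r0=2
P1.r0=1 P2.r0=1
P1.r0=1 P2.r0=2
P1.r0=2 P2.r0=1
P1.r0=2 P2.r0=2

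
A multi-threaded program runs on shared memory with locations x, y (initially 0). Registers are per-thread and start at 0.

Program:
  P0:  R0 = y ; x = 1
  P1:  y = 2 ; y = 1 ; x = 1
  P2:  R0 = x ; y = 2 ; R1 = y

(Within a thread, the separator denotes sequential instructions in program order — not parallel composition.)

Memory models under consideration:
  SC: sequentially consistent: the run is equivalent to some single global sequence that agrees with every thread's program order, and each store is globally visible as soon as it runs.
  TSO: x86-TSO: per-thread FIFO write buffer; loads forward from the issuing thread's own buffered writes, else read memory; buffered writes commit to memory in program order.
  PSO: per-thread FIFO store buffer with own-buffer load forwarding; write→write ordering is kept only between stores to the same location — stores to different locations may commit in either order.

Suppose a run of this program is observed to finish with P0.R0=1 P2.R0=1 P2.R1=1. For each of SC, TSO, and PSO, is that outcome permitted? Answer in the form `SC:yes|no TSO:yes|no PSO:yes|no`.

SC:no TSO:no PSO:yes

outcome vector order: (P0.R0,P2.R0,P2.R1)
SC: 11 outcomes — {(0,0,1); (0,0,2); (0,1,1); (0,1,2); (1,0,1); (1,0,2); (1,1,2); (2,0,1); (2,0,2); (2,1,1); (2,1,2)}
TSO: 11 outcomes — {(0,0,1); (0,0,2); (0,1,1); (0,1,2); (1,0,1); (1,0,2); (1,1,2); (2,0,1); (2,0,2); (2,1,1); (2,1,2)}
PSO: 12 outcomes — {(0,0,1); (0,0,2); (0,1,1); (0,1,2); (1,0,1); (1,0,2); (1,1,1); (1,1,2); (2,0,1); (2,0,2); (2,1,1); (2,1,2)}
target (1,1,1) ∈ {PSO}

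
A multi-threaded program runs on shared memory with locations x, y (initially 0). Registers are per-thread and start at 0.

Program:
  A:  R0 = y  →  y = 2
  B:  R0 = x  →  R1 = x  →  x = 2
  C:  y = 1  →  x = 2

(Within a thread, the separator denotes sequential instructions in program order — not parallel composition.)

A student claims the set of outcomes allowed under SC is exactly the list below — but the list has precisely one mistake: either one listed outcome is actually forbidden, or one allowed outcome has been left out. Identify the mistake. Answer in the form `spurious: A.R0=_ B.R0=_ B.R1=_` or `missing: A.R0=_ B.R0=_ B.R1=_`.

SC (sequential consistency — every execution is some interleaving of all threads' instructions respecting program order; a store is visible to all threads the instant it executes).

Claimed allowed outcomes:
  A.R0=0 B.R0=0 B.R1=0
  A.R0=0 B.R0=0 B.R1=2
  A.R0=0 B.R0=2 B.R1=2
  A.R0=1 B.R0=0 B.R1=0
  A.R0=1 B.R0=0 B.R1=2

missing: A.R0=1 B.R0=2 B.R1=2

outcome vector order: (A.R0,B.R0,B.R1)
under SC → 000, 002, 022, 100, 102, 122
SC∖claimed = {122}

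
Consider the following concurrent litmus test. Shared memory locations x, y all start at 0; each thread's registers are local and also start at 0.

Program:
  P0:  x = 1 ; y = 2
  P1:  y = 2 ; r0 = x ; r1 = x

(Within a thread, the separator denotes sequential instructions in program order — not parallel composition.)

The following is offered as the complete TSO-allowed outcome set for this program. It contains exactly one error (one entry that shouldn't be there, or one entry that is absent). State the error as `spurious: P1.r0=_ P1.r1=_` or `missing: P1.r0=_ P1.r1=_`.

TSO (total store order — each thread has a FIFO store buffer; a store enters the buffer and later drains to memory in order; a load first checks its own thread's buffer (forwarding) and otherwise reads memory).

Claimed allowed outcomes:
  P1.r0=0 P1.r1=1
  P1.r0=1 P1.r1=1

missing: P1.r0=0 P1.r1=0

outcome vector order: (P1.r0,P1.r1)
TSO (3): (0,0), (0,1), (1,1)
TSO∖claimed = {(0,0)}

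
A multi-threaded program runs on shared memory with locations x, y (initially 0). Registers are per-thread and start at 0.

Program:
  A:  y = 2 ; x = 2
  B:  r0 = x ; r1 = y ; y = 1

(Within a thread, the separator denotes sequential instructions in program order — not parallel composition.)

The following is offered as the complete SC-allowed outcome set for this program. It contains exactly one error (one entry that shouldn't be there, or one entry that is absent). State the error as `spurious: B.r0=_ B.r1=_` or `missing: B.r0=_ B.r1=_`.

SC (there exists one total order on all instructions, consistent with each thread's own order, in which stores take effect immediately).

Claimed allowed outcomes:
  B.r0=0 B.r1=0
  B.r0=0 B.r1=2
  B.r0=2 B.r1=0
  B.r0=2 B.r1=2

spurious: B.r0=2 B.r1=0

outcome vector order: (B.r0,B.r1)
SC (3): 00, 02, 22
claimed∖SC = {20}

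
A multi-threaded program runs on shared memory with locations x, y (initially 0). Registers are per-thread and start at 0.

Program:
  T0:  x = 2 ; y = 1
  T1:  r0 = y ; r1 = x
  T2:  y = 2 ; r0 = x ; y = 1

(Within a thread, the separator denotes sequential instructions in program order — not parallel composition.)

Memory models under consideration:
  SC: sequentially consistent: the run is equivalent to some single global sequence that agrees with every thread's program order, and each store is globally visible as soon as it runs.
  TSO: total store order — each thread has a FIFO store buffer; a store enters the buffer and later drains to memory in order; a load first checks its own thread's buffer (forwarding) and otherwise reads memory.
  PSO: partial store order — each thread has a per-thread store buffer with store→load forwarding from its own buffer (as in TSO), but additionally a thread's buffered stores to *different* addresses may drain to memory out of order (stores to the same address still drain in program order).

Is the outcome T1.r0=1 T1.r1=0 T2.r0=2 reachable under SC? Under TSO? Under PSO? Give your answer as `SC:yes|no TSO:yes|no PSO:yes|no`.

outcome vector order: (T1.r0,T1.r1,T2.r0)
[SC] allowed = {000, 002, 020, 022, 100, 120, 122, 200, 202, 220, 222}
[TSO] allowed = {000, 002, 020, 022, 100, 120, 122, 200, 202, 220, 222}
[PSO] allowed = {000, 002, 020, 022, 100, 102, 120, 122, 200, 202, 220, 222}
target 102 ∈ {PSO}

SC:no TSO:no PSO:yes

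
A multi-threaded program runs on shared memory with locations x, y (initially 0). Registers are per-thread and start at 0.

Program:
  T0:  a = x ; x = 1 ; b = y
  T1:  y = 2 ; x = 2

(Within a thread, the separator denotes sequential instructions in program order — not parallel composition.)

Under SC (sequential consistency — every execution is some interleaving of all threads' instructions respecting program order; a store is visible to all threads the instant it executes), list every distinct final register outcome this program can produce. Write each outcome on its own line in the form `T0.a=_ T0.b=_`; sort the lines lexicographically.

T0.a=0 T0.b=0
T0.a=0 T0.b=2
T0.a=2 T0.b=2

outcome vector order: (T0.a,T0.b)
|SC outcomes| = 3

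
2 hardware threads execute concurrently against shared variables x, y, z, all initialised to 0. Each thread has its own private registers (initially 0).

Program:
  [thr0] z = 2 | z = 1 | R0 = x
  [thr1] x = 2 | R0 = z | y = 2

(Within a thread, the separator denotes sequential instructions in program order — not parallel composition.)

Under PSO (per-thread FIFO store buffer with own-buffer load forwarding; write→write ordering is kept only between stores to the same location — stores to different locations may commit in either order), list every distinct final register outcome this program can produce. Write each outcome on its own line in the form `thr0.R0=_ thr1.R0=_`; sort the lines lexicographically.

thr0.R0=0 thr1.R0=0
thr0.R0=0 thr1.R0=1
thr0.R0=0 thr1.R0=2
thr0.R0=2 thr1.R0=0
thr0.R0=2 thr1.R0=1
thr0.R0=2 thr1.R0=2

outcome vector order: (thr0.R0,thr1.R0)
|PSO outcomes| = 6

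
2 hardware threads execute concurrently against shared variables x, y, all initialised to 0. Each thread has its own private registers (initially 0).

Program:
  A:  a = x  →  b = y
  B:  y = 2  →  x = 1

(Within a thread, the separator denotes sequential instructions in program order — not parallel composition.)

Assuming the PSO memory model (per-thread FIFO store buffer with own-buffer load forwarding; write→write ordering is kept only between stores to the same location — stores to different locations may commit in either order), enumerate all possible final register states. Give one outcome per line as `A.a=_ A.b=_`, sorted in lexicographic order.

outcome vector order: (A.a,A.b)
|PSO outcomes| = 4

A.a=0 A.b=0
A.a=0 A.b=2
A.a=1 A.b=0
A.a=1 A.b=2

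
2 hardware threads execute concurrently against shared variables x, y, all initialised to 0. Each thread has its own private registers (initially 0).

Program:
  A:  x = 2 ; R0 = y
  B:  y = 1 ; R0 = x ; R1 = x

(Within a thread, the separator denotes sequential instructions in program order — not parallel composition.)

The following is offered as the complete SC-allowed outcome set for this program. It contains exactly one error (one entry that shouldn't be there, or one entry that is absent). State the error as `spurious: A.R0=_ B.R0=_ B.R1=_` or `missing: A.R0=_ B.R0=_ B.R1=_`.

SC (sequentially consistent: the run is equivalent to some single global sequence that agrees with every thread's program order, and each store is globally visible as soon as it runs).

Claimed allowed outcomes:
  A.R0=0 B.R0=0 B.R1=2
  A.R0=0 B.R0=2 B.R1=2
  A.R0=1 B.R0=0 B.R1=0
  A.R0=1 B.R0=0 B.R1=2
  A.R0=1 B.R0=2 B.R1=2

outcome vector order: (A.R0,B.R0,B.R1)
SC: 4 outcomes — {022; 100; 102; 122}
claimed∖SC = {002}

spurious: A.R0=0 B.R0=0 B.R1=2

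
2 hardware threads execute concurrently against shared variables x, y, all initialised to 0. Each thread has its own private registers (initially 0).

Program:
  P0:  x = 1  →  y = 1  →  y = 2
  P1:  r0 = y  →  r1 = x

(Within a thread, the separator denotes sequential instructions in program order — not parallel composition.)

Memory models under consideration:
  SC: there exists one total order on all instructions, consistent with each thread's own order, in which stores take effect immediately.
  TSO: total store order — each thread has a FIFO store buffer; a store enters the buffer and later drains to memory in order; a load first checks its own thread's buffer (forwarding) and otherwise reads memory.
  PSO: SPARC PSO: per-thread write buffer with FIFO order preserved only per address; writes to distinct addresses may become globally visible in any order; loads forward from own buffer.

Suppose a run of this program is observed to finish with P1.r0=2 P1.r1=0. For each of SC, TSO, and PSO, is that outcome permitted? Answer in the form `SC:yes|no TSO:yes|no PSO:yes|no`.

SC:no TSO:no PSO:yes

outcome vector order: (P1.r0,P1.r1)
under SC → 00 01 11 21
under TSO → 00 01 11 21
under PSO → 00 01 10 11 20 21
target 20 ∈ {PSO}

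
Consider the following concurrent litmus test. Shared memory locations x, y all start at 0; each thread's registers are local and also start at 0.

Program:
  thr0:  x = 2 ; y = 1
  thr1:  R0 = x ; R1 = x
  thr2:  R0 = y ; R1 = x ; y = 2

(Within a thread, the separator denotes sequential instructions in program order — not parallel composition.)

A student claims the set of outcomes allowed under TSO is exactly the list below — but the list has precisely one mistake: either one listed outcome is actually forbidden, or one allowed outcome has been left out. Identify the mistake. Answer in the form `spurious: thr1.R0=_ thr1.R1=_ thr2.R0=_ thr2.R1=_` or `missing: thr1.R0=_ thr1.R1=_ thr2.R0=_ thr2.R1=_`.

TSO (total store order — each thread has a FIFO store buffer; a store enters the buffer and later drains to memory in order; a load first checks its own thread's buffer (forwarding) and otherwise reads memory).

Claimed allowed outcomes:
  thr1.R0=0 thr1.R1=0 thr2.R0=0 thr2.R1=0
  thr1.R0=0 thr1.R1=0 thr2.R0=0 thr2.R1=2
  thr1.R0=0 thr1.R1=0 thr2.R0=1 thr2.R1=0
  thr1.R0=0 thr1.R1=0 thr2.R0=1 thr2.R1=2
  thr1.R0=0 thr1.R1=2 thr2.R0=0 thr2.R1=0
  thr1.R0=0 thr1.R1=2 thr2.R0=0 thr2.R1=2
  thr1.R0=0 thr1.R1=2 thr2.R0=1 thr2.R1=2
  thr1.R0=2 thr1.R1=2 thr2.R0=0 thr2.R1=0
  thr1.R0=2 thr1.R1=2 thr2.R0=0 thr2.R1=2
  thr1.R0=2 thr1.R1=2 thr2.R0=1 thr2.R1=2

outcome vector order: (thr1.R0,thr1.R1,thr2.R0,thr2.R1)
under TSO → 0000 0002 0012 0200 0202 0212 2200 2202 2212
claimed∖TSO = {0010}

spurious: thr1.R0=0 thr1.R1=0 thr2.R0=1 thr2.R1=0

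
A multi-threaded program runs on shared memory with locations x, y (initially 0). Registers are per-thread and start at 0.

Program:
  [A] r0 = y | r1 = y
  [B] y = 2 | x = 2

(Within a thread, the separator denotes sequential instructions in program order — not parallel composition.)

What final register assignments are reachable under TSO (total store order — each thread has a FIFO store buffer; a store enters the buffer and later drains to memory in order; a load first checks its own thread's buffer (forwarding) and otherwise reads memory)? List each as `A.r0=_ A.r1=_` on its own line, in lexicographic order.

A.r0=0 A.r1=0
A.r0=0 A.r1=2
A.r0=2 A.r1=2

outcome vector order: (A.r0,A.r1)
|TSO outcomes| = 3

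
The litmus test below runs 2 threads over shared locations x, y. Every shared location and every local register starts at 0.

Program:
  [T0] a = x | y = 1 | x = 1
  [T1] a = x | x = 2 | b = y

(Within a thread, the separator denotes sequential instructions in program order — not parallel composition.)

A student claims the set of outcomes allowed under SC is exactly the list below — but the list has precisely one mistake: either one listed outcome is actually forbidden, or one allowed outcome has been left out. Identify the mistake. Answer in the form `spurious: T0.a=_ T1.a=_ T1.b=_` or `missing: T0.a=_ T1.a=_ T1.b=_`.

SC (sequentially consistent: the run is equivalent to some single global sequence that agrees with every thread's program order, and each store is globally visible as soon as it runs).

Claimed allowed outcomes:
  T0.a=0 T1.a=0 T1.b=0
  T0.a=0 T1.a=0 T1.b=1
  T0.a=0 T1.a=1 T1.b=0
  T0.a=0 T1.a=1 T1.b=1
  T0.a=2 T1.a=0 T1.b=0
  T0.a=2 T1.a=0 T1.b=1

outcome vector order: (T0.a,T1.a,T1.b)
SC (5): <0 0 0>, <0 0 1>, <0 1 1>, <2 0 0>, <2 0 1>
claimed∖SC = {<0 1 0>}

spurious: T0.a=0 T1.a=1 T1.b=0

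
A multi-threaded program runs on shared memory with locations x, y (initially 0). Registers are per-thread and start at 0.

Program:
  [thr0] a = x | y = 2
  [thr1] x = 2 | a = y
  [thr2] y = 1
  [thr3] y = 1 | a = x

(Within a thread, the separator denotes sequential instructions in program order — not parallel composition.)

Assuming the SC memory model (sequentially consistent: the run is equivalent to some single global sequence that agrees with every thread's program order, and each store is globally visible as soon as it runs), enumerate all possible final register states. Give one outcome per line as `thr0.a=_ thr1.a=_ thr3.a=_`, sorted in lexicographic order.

outcome vector order: (thr0.a,thr1.a,thr3.a)
|SC outcomes| = 10

thr0.a=0 thr1.a=0 thr3.a=2
thr0.a=0 thr1.a=1 thr3.a=0
thr0.a=0 thr1.a=1 thr3.a=2
thr0.a=0 thr1.a=2 thr3.a=0
thr0.a=0 thr1.a=2 thr3.a=2
thr0.a=2 thr1.a=0 thr3.a=2
thr0.a=2 thr1.a=1 thr3.a=0
thr0.a=2 thr1.a=1 thr3.a=2
thr0.a=2 thr1.a=2 thr3.a=0
thr0.a=2 thr1.a=2 thr3.a=2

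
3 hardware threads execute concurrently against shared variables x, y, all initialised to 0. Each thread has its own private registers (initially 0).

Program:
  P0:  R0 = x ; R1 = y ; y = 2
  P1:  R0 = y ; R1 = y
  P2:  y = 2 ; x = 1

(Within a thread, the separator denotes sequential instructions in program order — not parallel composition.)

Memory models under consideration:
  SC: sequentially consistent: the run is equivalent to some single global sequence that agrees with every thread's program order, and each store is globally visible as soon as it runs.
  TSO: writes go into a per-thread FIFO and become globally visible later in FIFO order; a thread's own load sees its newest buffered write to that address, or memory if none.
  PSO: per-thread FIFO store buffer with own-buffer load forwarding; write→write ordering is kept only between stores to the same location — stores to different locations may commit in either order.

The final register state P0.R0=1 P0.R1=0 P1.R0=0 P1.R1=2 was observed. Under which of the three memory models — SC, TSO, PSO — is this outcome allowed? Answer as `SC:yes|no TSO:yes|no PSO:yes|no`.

SC:no TSO:no PSO:yes

outcome vector order: (P0.R0,P0.R1,P1.R0,P1.R1)
SC: 9 outcomes — {(0,0,0,0); (0,0,0,2); (0,0,2,2); (0,2,0,0); (0,2,0,2); (0,2,2,2); (1,2,0,0); (1,2,0,2); (1,2,2,2)}
TSO: 9 outcomes — {(0,0,0,0); (0,0,0,2); (0,0,2,2); (0,2,0,0); (0,2,0,2); (0,2,2,2); (1,2,0,0); (1,2,0,2); (1,2,2,2)}
PSO: 12 outcomes — {(0,0,0,0); (0,0,0,2); (0,0,2,2); (0,2,0,0); (0,2,0,2); (0,2,2,2); (1,0,0,0); (1,0,0,2); (1,0,2,2); (1,2,0,0); (1,2,0,2); (1,2,2,2)}
target (1,0,0,2) ∈ {PSO}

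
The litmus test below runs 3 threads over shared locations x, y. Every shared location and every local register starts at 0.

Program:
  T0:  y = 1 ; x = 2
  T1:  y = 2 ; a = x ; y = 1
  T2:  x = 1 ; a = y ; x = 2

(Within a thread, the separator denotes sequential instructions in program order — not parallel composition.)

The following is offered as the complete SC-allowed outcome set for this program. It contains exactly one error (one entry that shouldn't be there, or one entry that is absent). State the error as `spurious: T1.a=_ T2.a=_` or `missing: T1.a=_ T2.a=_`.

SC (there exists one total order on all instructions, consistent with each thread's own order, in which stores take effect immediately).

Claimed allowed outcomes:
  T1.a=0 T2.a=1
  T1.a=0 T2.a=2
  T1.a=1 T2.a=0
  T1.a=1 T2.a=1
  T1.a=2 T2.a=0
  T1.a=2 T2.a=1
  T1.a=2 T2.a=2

outcome vector order: (T1.a,T2.a)
SC: 8 outcomes — {01; 02; 10; 11; 12; 20; 21; 22}
SC∖claimed = {12}

missing: T1.a=1 T2.a=2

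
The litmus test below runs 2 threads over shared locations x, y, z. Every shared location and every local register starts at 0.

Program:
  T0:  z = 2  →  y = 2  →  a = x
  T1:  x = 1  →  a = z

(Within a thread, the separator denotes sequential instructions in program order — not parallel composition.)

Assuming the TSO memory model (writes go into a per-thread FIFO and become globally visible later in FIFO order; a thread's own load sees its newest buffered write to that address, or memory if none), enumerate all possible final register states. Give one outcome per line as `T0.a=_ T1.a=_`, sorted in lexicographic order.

outcome vector order: (T0.a,T1.a)
|TSO outcomes| = 4

T0.a=0 T1.a=0
T0.a=0 T1.a=2
T0.a=1 T1.a=0
T0.a=1 T1.a=2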